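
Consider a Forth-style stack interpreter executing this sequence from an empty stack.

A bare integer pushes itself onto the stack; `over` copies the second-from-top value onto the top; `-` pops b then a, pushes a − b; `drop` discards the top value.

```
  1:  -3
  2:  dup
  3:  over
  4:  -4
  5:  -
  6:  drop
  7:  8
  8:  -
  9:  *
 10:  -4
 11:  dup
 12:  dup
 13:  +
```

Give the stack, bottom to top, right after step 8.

[-3, -11]

-3   → -3
dup  → -3 -3
over → -3 -3 -3
-4   → -3 -3 -3 -4
-    → -3 -3 1
drop → -3 -3
8    → -3 -3 8
-    → -3 -11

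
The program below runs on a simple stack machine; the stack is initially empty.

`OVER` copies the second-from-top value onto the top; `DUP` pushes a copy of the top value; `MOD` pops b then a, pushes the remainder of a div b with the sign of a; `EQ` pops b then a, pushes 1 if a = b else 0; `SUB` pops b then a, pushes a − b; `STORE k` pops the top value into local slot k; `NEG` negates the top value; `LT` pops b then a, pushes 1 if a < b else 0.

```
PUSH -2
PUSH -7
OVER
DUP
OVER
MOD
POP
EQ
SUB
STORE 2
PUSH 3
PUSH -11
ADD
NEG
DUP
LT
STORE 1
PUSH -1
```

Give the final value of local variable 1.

0

PUSH -2  -> [-2]
PUSH -7  -> [-2, -7]
OVER     -> [-2, -7, -2]
DUP      -> [-2, -7, -2, -2]
OVER     -> [-2, -7, -2, -2, -2]
MOD      -> [-2, -7, -2, 0]
POP      -> [-2, -7, -2]
EQ       -> [-2, 0]
SUB      -> [-2]
STORE 2  -> []
PUSH 3   -> [3]
PUSH -11 -> [3, -11]
ADD      -> [-8]
NEG      -> [8]
DUP      -> [8, 8]
LT       -> [0]
STORE 1  -> []
PUSH -1  -> [-1]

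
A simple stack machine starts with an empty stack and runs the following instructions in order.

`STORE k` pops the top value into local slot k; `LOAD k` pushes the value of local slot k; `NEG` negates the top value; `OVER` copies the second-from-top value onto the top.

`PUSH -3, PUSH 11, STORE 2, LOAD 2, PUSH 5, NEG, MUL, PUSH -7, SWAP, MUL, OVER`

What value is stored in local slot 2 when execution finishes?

PUSH -3  -3
PUSH 11  -3 11
STORE 2  -3
LOAD 2   -3 11
PUSH 5   -3 11 5
NEG      -3 11 -5
MUL      -3 -55
PUSH -7  -3 -55 -7
SWAP     -3 -7 -55
MUL      -3 385
OVER     -3 385 -3

11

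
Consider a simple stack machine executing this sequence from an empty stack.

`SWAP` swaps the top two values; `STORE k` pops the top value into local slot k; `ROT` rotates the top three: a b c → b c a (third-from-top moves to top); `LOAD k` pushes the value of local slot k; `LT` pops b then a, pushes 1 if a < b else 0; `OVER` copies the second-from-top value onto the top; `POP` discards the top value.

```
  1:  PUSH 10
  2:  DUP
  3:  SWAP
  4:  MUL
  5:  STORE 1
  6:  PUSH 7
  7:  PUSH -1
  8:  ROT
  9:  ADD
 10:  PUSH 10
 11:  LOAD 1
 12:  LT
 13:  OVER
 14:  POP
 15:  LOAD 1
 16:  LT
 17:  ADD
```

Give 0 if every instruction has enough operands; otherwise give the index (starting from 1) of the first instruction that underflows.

PUSH 10  [10]
DUP      [10, 10]
SWAP     [10, 10]
MUL      [100]
STORE 1  []
PUSH 7   [7]
PUSH -1  [7, -1]
ROT  — needs 3 operands, stack has 2 → underflow

8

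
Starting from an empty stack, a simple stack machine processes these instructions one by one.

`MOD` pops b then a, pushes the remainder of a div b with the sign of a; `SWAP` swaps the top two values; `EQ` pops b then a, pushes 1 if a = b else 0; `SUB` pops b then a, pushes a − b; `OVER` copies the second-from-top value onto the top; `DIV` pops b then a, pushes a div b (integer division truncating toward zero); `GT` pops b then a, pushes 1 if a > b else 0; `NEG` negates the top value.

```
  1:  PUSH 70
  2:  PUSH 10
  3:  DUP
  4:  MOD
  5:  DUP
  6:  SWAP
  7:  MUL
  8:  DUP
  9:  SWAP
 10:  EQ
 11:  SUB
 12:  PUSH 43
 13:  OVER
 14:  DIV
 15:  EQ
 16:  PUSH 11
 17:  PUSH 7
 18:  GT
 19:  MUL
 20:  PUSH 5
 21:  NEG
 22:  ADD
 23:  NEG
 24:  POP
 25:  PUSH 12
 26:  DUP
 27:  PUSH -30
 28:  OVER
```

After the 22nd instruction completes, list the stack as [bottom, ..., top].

[-5]

PUSH 70 -> 70
PUSH 10 -> 70 10
DUP     -> 70 10 10
MOD     -> 70 0
DUP     -> 70 0 0
SWAP    -> 70 0 0
MUL     -> 70 0
DUP     -> 70 0 0
SWAP    -> 70 0 0
EQ      -> 70 1
SUB     -> 69
PUSH 43 -> 69 43
OVER    -> 69 43 69
DIV     -> 69 0
EQ      -> 0
PUSH 11 -> 0 11
PUSH 7  -> 0 11 7
GT      -> 0 1
MUL     -> 0
PUSH 5  -> 0 5
NEG     -> 0 -5
ADD     -> -5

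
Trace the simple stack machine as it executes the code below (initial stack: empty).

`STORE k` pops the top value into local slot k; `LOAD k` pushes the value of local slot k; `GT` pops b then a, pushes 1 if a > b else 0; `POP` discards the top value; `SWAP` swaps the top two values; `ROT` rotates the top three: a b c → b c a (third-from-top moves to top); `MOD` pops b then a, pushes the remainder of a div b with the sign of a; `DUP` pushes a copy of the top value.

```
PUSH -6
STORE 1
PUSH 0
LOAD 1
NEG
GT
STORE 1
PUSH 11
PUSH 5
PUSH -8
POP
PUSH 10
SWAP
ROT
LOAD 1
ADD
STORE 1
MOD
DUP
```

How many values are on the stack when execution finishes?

2

PUSH -6 : -6
STORE 1 : (empty)
PUSH 0  : 0
LOAD 1  : 0 -6
NEG     : 0 6
GT      : 0
STORE 1 : (empty)
PUSH 11 : 11
PUSH 5  : 11 5
PUSH -8 : 11 5 -8
POP     : 11 5
PUSH 10 : 11 5 10
SWAP    : 11 10 5
ROT     : 10 5 11
LOAD 1  : 10 5 11 0
ADD     : 10 5 11
STORE 1 : 10 5
MOD     : 0
DUP     : 0 0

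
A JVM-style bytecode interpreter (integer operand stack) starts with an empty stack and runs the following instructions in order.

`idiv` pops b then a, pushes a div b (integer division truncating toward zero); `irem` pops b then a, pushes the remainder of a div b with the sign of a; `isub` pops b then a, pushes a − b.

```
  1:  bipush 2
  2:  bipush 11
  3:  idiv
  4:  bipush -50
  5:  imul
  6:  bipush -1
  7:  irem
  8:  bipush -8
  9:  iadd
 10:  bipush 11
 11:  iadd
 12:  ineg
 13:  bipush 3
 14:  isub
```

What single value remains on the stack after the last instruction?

bipush 2   : [2]
bipush 11  : [2, 11]
idiv       : [0]
bipush -50 : [0, -50]
imul       : [0]
bipush -1  : [0, -1]
irem       : [0]
bipush -8  : [0, -8]
iadd       : [-8]
bipush 11  : [-8, 11]
iadd       : [3]
ineg       : [-3]
bipush 3   : [-3, 3]
isub       : [-6]

-6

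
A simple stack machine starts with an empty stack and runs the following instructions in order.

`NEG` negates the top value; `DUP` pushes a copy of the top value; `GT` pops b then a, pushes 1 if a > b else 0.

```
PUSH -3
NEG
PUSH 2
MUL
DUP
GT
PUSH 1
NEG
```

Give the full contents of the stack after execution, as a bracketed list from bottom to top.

[0, -1]

PUSH -3 → -3
NEG     → 3
PUSH 2  → 3 2
MUL     → 6
DUP     → 6 6
GT      → 0
PUSH 1  → 0 1
NEG     → 0 -1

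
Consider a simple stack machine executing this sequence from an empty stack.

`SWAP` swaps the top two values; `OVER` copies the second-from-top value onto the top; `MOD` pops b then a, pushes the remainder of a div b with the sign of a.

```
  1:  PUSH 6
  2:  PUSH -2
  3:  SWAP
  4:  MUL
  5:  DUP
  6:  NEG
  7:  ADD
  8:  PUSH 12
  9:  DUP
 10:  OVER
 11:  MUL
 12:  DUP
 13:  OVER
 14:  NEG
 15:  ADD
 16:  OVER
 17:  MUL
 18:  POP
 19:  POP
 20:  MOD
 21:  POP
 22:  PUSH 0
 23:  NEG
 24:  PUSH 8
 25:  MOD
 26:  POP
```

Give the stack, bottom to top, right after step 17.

PUSH 6  -> [6]
PUSH -2 -> [6, -2]
SWAP    -> [-2, 6]
MUL     -> [-12]
DUP     -> [-12, -12]
NEG     -> [-12, 12]
ADD     -> [0]
PUSH 12 -> [0, 12]
DUP     -> [0, 12, 12]
OVER    -> [0, 12, 12, 12]
MUL     -> [0, 12, 144]
DUP     -> [0, 12, 144, 144]
OVER    -> [0, 12, 144, 144, 144]
NEG     -> [0, 12, 144, 144, -144]
ADD     -> [0, 12, 144, 0]
OVER    -> [0, 12, 144, 0, 144]
MUL     -> [0, 12, 144, 0]

[0, 12, 144, 0]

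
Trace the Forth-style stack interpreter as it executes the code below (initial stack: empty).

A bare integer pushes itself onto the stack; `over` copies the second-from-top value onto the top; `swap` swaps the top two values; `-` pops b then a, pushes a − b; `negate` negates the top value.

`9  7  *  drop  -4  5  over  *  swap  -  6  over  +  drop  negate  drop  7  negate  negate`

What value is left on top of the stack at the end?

9      : [9]
7      : [9, 7]
*      : [63]
drop   : []
-4     : [-4]
5      : [-4, 5]
over   : [-4, 5, -4]
*      : [-4, -20]
swap   : [-20, -4]
-      : [-16]
6      : [-16, 6]
over   : [-16, 6, -16]
+      : [-16, -10]
drop   : [-16]
negate : [16]
drop   : []
7      : [7]
negate : [-7]
negate : [7]

7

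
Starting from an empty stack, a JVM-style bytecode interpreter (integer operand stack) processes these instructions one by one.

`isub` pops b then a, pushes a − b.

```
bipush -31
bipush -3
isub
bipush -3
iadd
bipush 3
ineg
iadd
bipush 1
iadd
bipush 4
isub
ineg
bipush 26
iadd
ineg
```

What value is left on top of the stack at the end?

bipush -31 : -31
bipush -3  : -31 -3
isub       : -28
bipush -3  : -28 -3
iadd       : -31
bipush 3   : -31 3
ineg       : -31 -3
iadd       : -34
bipush 1   : -34 1
iadd       : -33
bipush 4   : -33 4
isub       : -37
ineg       : 37
bipush 26  : 37 26
iadd       : 63
ineg       : -63

-63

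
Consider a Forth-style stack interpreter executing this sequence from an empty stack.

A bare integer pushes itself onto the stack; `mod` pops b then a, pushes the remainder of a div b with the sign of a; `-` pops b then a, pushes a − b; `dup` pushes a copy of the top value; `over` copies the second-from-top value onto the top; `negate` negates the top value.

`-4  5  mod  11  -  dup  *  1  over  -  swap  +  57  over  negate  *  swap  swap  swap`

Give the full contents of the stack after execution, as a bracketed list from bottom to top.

-4     → [-4]
5      → [-4, 5]
mod    → [-4]
11     → [-4, 11]
-      → [-15]
dup    → [-15, -15]
*      → [225]
1      → [225, 1]
over   → [225, 1, 225]
-      → [225, -224]
swap   → [-224, 225]
+      → [1]
57     → [1, 57]
over   → [1, 57, 1]
negate → [1, 57, -1]
*      → [1, -57]
swap   → [-57, 1]
swap   → [1, -57]
swap   → [-57, 1]

[-57, 1]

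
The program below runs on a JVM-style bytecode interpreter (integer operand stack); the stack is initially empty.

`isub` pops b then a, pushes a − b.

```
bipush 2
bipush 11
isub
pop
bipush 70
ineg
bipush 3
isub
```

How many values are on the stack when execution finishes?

bipush 2  → 2
bipush 11 → 2 11
isub      → -9
pop       → (empty)
bipush 70 → 70
ineg      → -70
bipush 3  → -70 3
isub      → -73

1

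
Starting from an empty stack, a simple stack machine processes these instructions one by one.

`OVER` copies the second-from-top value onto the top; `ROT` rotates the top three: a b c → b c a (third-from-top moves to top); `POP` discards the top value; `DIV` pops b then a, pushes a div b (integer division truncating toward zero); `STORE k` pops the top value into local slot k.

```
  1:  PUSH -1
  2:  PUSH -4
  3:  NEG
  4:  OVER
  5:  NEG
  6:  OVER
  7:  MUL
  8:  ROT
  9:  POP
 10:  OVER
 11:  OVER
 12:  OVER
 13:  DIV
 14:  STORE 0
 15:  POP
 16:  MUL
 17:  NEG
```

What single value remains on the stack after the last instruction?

-16

PUSH -1 : -1
PUSH -4 : -1 -4
NEG     : -1 4
OVER    : -1 4 -1
NEG     : -1 4 1
OVER    : -1 4 1 4
MUL     : -1 4 4
ROT     : 4 4 -1
POP     : 4 4
OVER    : 4 4 4
OVER    : 4 4 4 4
OVER    : 4 4 4 4 4
DIV     : 4 4 4 1
STORE 0 : 4 4 4
POP     : 4 4
MUL     : 16
NEG     : -16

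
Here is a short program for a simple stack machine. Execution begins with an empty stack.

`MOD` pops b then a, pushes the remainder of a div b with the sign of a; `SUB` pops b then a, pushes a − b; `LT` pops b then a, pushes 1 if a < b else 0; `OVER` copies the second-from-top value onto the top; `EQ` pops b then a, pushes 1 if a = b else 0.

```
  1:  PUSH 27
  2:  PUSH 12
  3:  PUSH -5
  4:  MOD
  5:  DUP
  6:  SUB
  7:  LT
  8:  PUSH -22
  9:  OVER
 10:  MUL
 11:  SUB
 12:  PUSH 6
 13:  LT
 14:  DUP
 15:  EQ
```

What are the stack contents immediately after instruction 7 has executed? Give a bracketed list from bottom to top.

PUSH 27  [27]
PUSH 12  [27, 12]
PUSH -5  [27, 12, -5]
MOD      [27, 2]
DUP      [27, 2, 2]
SUB      [27, 0]
LT       [0]

[0]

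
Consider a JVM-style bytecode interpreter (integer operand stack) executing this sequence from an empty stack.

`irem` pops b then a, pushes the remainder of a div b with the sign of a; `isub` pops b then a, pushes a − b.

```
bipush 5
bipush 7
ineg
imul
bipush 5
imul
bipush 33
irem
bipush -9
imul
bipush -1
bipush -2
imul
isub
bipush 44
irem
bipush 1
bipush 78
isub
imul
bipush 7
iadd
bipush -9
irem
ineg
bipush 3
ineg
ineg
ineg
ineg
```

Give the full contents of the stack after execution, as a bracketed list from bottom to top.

bipush 5  → [5]
bipush 7  → [5, 7]
ineg      → [5, -7]
imul      → [-35]
bipush 5  → [-35, 5]
imul      → [-175]
bipush 33 → [-175, 33]
irem      → [-10]
bipush -9 → [-10, -9]
imul      → [90]
bipush -1 → [90, -1]
bipush -2 → [90, -1, -2]
imul      → [90, 2]
isub      → [88]
bipush 44 → [88, 44]
irem      → [0]
bipush 1  → [0, 1]
bipush 78 → [0, 1, 78]
isub      → [0, -77]
imul      → [0]
bipush 7  → [0, 7]
iadd      → [7]
bipush -9 → [7, -9]
irem      → [7]
ineg      → [-7]
bipush 3  → [-7, 3]
ineg      → [-7, -3]
ineg      → [-7, 3]
ineg      → [-7, -3]
ineg      → [-7, 3]

[-7, 3]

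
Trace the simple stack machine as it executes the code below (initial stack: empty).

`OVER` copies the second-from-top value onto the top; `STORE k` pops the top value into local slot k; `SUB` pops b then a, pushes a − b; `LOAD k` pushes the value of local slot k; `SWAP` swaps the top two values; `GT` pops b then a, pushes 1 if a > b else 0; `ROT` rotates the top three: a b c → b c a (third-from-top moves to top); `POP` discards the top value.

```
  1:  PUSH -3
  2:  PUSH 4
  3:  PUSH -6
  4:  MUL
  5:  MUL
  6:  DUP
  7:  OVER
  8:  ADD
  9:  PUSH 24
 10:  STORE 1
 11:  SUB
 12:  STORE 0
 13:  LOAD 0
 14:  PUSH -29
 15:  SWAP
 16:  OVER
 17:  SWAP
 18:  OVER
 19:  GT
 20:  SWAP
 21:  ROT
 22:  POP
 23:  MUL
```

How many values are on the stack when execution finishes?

1

PUSH -3  : -3
PUSH 4   : -3 4
PUSH -6  : -3 4 -6
MUL      : -3 -24
MUL      : 72
DUP      : 72 72
OVER     : 72 72 72
ADD      : 72 144
PUSH 24  : 72 144 24
STORE 1  : 72 144
SUB      : -72
STORE 0  : (empty)
LOAD 0   : -72
PUSH -29 : -72 -29
SWAP     : -29 -72
OVER     : -29 -72 -29
SWAP     : -29 -29 -72
OVER     : -29 -29 -72 -29
GT       : -29 -29 0
SWAP     : -29 0 -29
ROT      : 0 -29 -29
POP      : 0 -29
MUL      : 0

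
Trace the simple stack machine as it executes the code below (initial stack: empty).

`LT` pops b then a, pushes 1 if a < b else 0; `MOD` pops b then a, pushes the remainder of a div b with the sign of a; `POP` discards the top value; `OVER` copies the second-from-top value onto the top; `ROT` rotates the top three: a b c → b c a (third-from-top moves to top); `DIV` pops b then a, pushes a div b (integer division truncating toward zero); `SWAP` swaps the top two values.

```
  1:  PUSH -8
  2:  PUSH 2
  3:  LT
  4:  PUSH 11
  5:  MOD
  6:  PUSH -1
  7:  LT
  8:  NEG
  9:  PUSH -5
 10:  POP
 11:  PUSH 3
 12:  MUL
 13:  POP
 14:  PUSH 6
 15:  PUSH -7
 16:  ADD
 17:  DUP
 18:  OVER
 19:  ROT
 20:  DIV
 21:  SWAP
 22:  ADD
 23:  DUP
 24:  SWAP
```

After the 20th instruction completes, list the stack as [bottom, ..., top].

PUSH -8 → -8
PUSH 2  → -8 2
LT      → 1
PUSH 11 → 1 11
MOD     → 1
PUSH -1 → 1 -1
LT      → 0
NEG     → 0
PUSH -5 → 0 -5
POP     → 0
PUSH 3  → 0 3
MUL     → 0
POP     → (empty)
PUSH 6  → 6
PUSH -7 → 6 -7
ADD     → -1
DUP     → -1 -1
OVER    → -1 -1 -1
ROT     → -1 -1 -1
DIV     → -1 1

[-1, 1]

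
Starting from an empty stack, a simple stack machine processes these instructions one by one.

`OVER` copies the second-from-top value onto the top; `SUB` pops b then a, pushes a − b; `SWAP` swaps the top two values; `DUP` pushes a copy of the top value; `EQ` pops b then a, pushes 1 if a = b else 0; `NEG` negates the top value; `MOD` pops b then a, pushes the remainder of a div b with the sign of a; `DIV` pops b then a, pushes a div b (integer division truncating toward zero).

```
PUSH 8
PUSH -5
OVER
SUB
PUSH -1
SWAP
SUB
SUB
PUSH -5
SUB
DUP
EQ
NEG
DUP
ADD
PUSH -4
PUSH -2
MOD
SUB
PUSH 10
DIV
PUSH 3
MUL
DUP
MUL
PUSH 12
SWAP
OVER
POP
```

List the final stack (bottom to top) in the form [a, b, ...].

PUSH 8   8
PUSH -5  8 -5
OVER     8 -5 8
SUB      8 -13
PUSH -1  8 -13 -1
SWAP     8 -1 -13
SUB      8 12
SUB      -4
PUSH -5  -4 -5
SUB      1
DUP      1 1
EQ       1
NEG      -1
DUP      -1 -1
ADD      -2
PUSH -4  -2 -4
PUSH -2  -2 -4 -2
MOD      -2 0
SUB      -2
PUSH 10  -2 10
DIV      0
PUSH 3   0 3
MUL      0
DUP      0 0
MUL      0
PUSH 12  0 12
SWAP     12 0
OVER     12 0 12
POP      12 0

[12, 0]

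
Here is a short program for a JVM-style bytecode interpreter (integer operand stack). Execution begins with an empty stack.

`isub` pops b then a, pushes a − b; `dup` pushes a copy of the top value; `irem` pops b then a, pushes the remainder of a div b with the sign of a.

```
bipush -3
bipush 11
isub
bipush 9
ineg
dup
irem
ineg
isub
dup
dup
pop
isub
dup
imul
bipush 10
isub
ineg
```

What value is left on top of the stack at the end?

10

bipush -3 : -3
bipush 11 : -3 11
isub      : -14
bipush 9  : -14 9
ineg      : -14 -9
dup       : -14 -9 -9
irem      : -14 0
ineg      : -14 0
isub      : -14
dup       : -14 -14
dup       : -14 -14 -14
pop       : -14 -14
isub      : 0
dup       : 0 0
imul      : 0
bipush 10 : 0 10
isub      : -10
ineg      : 10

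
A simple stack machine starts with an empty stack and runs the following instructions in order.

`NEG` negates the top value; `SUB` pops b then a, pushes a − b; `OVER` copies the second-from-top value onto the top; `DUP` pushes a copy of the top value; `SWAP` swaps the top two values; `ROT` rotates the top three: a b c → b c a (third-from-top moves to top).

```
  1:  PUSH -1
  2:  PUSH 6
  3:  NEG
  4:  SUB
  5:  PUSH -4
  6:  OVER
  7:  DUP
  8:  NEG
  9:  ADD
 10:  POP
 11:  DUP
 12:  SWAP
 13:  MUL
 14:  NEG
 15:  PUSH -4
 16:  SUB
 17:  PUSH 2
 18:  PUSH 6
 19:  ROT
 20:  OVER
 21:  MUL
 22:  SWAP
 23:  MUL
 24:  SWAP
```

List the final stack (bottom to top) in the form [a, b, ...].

[5, -432, 2]

PUSH -1  -1
PUSH 6   -1 6
NEG      -1 -6
SUB      5
PUSH -4  5 -4
OVER     5 -4 5
DUP      5 -4 5 5
NEG      5 -4 5 -5
ADD      5 -4 0
POP      5 -4
DUP      5 -4 -4
SWAP     5 -4 -4
MUL      5 16
NEG      5 -16
PUSH -4  5 -16 -4
SUB      5 -12
PUSH 2   5 -12 2
PUSH 6   5 -12 2 6
ROT      5 2 6 -12
OVER     5 2 6 -12 6
MUL      5 2 6 -72
SWAP     5 2 -72 6
MUL      5 2 -432
SWAP     5 -432 2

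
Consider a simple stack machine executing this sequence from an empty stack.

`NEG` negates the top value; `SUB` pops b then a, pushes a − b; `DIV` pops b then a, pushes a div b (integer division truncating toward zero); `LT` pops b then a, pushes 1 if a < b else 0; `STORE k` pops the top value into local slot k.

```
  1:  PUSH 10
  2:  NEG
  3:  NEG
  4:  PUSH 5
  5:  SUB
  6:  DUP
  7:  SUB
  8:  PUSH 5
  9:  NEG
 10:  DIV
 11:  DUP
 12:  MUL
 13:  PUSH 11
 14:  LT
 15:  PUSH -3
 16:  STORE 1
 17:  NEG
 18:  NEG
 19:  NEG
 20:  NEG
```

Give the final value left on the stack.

1

PUSH 10 -> [10]
NEG     -> [-10]
NEG     -> [10]
PUSH 5  -> [10, 5]
SUB     -> [5]
DUP     -> [5, 5]
SUB     -> [0]
PUSH 5  -> [0, 5]
NEG     -> [0, -5]
DIV     -> [0]
DUP     -> [0, 0]
MUL     -> [0]
PUSH 11 -> [0, 11]
LT      -> [1]
PUSH -3 -> [1, -3]
STORE 1 -> [1]
NEG     -> [-1]
NEG     -> [1]
NEG     -> [-1]
NEG     -> [1]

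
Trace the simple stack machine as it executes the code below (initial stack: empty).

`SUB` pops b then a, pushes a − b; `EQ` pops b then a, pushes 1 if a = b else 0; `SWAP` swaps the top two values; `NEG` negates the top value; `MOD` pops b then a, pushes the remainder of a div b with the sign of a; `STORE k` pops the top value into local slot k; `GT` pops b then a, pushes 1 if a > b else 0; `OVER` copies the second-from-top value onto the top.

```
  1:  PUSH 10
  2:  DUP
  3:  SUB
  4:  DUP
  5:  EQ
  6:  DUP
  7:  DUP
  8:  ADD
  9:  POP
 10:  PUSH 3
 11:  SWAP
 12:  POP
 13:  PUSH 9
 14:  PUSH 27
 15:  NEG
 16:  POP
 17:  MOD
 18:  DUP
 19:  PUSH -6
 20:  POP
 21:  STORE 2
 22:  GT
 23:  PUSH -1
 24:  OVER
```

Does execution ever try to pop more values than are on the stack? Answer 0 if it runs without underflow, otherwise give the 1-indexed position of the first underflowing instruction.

PUSH 10 : [10]
DUP     : [10, 10]
SUB     : [0]
DUP     : [0, 0]
EQ      : [1]
DUP     : [1, 1]
DUP     : [1, 1, 1]
ADD     : [1, 2]
POP     : [1]
PUSH 3  : [1, 3]
SWAP    : [3, 1]
POP     : [3]
PUSH 9  : [3, 9]
PUSH 27 : [3, 9, 27]
NEG     : [3, 9, -27]
POP     : [3, 9]
MOD     : [3]
DUP     : [3, 3]
PUSH -6 : [3, 3, -6]
POP     : [3, 3]
STORE 2 : [3]
GT  — needs 2 operands, stack has 1 → underflow

22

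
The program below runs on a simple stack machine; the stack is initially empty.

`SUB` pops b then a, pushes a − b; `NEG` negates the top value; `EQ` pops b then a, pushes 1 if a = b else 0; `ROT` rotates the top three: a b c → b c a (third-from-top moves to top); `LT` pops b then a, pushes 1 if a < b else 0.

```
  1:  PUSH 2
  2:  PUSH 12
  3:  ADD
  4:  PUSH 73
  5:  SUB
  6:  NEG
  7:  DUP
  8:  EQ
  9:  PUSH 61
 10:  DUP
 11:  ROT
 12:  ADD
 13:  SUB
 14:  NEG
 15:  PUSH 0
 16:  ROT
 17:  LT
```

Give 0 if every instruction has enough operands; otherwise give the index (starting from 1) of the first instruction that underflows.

PUSH 2  → 2
PUSH 12 → 2 12
ADD     → 14
PUSH 73 → 14 73
SUB     → -59
NEG     → 59
DUP     → 59 59
EQ      → 1
PUSH 61 → 1 61
DUP     → 1 61 61
ROT     → 61 61 1
ADD     → 61 62
SUB     → -1
NEG     → 1
PUSH 0  → 1 0
ROT  — needs 3 operands, stack has 2 → underflow

16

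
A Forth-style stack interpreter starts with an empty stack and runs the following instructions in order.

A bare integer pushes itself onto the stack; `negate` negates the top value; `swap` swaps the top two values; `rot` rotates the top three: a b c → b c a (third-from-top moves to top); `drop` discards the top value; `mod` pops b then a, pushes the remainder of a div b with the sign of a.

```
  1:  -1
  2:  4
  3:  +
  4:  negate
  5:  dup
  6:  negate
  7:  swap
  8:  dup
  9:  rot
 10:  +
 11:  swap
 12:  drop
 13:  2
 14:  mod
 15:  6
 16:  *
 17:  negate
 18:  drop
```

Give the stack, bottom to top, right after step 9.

-1     → [-1]
4      → [-1, 4]
+      → [3]
negate → [-3]
dup    → [-3, -3]
negate → [-3, 3]
swap   → [3, -3]
dup    → [3, -3, -3]
rot    → [-3, -3, 3]

[-3, -3, 3]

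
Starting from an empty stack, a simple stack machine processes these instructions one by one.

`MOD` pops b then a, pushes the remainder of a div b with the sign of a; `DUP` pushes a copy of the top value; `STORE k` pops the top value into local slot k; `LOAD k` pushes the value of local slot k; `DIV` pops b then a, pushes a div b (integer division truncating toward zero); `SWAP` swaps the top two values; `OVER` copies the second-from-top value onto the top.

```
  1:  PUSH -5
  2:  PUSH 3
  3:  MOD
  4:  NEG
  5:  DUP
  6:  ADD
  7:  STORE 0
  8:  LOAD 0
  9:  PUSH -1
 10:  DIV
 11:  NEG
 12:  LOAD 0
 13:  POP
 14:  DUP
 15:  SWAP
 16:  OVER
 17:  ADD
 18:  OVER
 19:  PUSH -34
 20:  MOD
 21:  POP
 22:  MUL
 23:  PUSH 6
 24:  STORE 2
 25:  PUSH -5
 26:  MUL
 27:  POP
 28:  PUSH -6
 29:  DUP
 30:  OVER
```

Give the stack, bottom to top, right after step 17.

[4, 8]

PUSH -5 : [-5]
PUSH 3  : [-5, 3]
MOD     : [-2]
NEG     : [2]
DUP     : [2, 2]
ADD     : [4]
STORE 0 : []
LOAD 0  : [4]
PUSH -1 : [4, -1]
DIV     : [-4]
NEG     : [4]
LOAD 0  : [4, 4]
POP     : [4]
DUP     : [4, 4]
SWAP    : [4, 4]
OVER    : [4, 4, 4]
ADD     : [4, 8]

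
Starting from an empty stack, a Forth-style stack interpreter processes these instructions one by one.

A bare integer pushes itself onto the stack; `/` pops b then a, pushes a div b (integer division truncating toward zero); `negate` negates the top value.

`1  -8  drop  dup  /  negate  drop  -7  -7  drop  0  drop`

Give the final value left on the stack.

-7

1      : [1]
-8     : [1, -8]
drop   : [1]
dup    : [1, 1]
/      : [1]
negate : [-1]
drop   : []
-7     : [-7]
-7     : [-7, -7]
drop   : [-7]
0      : [-7, 0]
drop   : [-7]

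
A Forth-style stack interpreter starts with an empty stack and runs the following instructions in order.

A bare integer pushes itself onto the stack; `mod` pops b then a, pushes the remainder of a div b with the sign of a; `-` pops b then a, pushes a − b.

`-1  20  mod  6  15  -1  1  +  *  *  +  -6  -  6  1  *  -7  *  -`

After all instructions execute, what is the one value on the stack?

-1  → [-1]
20  → [-1, 20]
mod → [-1]
6   → [-1, 6]
15  → [-1, 6, 15]
-1  → [-1, 6, 15, -1]
1   → [-1, 6, 15, -1, 1]
+   → [-1, 6, 15, 0]
*   → [-1, 6, 0]
*   → [-1, 0]
+   → [-1]
-6  → [-1, -6]
-   → [5]
6   → [5, 6]
1   → [5, 6, 1]
*   → [5, 6]
-7  → [5, 6, -7]
*   → [5, -42]
-   → [47]

47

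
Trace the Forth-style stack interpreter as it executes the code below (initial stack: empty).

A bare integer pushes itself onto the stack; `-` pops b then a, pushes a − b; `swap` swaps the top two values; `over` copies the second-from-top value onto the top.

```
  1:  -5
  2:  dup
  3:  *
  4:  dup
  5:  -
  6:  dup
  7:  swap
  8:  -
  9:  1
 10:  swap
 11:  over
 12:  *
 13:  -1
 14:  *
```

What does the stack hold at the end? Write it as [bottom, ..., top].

[1, 0]

-5   -> -5
dup  -> -5 -5
*    -> 25
dup  -> 25 25
-    -> 0
dup  -> 0 0
swap -> 0 0
-    -> 0
1    -> 0 1
swap -> 1 0
over -> 1 0 1
*    -> 1 0
-1   -> 1 0 -1
*    -> 1 0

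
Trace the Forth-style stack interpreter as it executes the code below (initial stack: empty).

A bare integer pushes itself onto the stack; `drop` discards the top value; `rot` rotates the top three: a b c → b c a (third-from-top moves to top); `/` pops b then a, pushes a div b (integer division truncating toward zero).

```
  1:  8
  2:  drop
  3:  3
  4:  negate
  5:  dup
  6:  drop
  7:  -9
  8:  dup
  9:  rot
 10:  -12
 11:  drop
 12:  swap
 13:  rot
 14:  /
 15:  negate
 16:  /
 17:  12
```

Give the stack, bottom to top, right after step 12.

8      -> 8
drop   -> (empty)
3      -> 3
negate -> -3
dup    -> -3 -3
drop   -> -3
-9     -> -3 -9
dup    -> -3 -9 -9
rot    -> -9 -9 -3
-12    -> -9 -9 -3 -12
drop   -> -9 -9 -3
swap   -> -9 -3 -9

[-9, -3, -9]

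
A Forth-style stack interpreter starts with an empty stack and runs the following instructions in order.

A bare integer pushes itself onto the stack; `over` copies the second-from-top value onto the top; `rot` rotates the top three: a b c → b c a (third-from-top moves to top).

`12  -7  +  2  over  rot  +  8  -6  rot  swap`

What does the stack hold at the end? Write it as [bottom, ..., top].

[2, 8, 10, -6]

12   -> 12
-7   -> 12 -7
+    -> 5
2    -> 5 2
over -> 5 2 5
rot  -> 2 5 5
+    -> 2 10
8    -> 2 10 8
-6   -> 2 10 8 -6
rot  -> 2 8 -6 10
swap -> 2 8 10 -6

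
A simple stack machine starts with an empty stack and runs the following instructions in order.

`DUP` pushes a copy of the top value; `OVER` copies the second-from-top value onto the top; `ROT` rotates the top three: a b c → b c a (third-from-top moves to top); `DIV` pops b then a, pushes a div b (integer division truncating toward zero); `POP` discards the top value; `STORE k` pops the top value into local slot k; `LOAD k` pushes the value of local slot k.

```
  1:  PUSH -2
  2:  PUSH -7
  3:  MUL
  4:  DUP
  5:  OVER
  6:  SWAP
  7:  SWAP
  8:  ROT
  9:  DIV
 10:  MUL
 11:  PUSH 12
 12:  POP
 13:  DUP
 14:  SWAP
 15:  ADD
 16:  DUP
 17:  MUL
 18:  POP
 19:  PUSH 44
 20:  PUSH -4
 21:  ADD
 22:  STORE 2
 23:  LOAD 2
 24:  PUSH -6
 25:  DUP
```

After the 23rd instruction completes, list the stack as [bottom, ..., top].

[40]

PUSH -2 -> -2
PUSH -7 -> -2 -7
MUL     -> 14
DUP     -> 14 14
OVER    -> 14 14 14
SWAP    -> 14 14 14
SWAP    -> 14 14 14
ROT     -> 14 14 14
DIV     -> 14 1
MUL     -> 14
PUSH 12 -> 14 12
POP     -> 14
DUP     -> 14 14
SWAP    -> 14 14
ADD     -> 28
DUP     -> 28 28
MUL     -> 784
POP     -> (empty)
PUSH 44 -> 44
PUSH -4 -> 44 -4
ADD     -> 40
STORE 2 -> (empty)
LOAD 2  -> 40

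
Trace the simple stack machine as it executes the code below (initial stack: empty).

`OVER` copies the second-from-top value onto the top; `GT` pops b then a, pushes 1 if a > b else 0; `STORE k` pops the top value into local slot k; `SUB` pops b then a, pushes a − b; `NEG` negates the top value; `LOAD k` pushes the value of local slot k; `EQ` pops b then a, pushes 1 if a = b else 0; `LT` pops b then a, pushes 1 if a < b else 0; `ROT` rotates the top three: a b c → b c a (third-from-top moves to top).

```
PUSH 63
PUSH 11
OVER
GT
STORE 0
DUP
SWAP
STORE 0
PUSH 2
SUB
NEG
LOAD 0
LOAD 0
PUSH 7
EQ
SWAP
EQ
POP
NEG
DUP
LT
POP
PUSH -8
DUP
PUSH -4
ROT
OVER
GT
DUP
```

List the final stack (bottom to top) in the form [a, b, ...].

PUSH 63 : [63]
PUSH 11 : [63, 11]
OVER    : [63, 11, 63]
GT      : [63, 0]
STORE 0 : [63]
DUP     : [63, 63]
SWAP    : [63, 63]
STORE 0 : [63]
PUSH 2  : [63, 2]
SUB     : [61]
NEG     : [-61]
LOAD 0  : [-61, 63]
LOAD 0  : [-61, 63, 63]
PUSH 7  : [-61, 63, 63, 7]
EQ      : [-61, 63, 0]
SWAP    : [-61, 0, 63]
EQ      : [-61, 0]
POP     : [-61]
NEG     : [61]
DUP     : [61, 61]
LT      : [0]
POP     : []
PUSH -8 : [-8]
DUP     : [-8, -8]
PUSH -4 : [-8, -8, -4]
ROT     : [-8, -4, -8]
OVER    : [-8, -4, -8, -4]
GT      : [-8, -4, 0]
DUP     : [-8, -4, 0, 0]

[-8, -4, 0, 0]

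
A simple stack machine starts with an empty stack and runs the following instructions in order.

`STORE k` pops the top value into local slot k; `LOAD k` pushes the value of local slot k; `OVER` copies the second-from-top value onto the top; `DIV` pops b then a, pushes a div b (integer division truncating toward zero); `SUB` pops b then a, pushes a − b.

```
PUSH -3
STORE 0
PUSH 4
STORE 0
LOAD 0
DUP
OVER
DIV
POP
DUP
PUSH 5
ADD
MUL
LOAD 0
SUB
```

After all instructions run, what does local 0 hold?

PUSH -3 → -3
STORE 0 → (empty)
PUSH 4  → 4
STORE 0 → (empty)
LOAD 0  → 4
DUP     → 4 4
OVER    → 4 4 4
DIV     → 4 1
POP     → 4
DUP     → 4 4
PUSH 5  → 4 4 5
ADD     → 4 9
MUL     → 36
LOAD 0  → 36 4
SUB     → 32

4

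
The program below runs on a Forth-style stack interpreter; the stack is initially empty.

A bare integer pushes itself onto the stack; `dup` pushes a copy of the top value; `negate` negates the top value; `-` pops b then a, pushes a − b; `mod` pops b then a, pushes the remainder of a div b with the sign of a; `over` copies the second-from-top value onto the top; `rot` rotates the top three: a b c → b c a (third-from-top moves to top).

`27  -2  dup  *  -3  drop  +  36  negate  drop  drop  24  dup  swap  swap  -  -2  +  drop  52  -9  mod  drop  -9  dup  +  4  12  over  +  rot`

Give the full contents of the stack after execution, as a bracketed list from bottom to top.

[4, 16, -18]

27     : 27
-2     : 27 -2
dup    : 27 -2 -2
*      : 27 4
-3     : 27 4 -3
drop   : 27 4
+      : 31
36     : 31 36
negate : 31 -36
drop   : 31
drop   : (empty)
24     : 24
dup    : 24 24
swap   : 24 24
swap   : 24 24
-      : 0
-2     : 0 -2
+      : -2
drop   : (empty)
52     : 52
-9     : 52 -9
mod    : 7
drop   : (empty)
-9     : -9
dup    : -9 -9
+      : -18
4      : -18 4
12     : -18 4 12
over   : -18 4 12 4
+      : -18 4 16
rot    : 4 16 -18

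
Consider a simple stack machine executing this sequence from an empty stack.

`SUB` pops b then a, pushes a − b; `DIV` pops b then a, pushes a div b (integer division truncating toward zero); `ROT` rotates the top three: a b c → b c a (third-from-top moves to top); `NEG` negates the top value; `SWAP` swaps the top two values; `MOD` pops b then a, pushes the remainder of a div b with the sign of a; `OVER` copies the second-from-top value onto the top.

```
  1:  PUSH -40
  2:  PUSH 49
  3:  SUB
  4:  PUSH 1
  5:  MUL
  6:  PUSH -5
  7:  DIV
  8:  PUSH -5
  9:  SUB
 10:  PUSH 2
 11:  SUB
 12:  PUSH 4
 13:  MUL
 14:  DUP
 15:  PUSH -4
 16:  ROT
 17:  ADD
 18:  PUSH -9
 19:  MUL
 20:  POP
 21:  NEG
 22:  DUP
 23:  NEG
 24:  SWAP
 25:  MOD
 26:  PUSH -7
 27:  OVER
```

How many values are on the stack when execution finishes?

3

PUSH -40 -> [-40]
PUSH 49  -> [-40, 49]
SUB      -> [-89]
PUSH 1   -> [-89, 1]
MUL      -> [-89]
PUSH -5  -> [-89, -5]
DIV      -> [17]
PUSH -5  -> [17, -5]
SUB      -> [22]
PUSH 2   -> [22, 2]
SUB      -> [20]
PUSH 4   -> [20, 4]
MUL      -> [80]
DUP      -> [80, 80]
PUSH -4  -> [80, 80, -4]
ROT      -> [80, -4, 80]
ADD      -> [80, 76]
PUSH -9  -> [80, 76, -9]
MUL      -> [80, -684]
POP      -> [80]
NEG      -> [-80]
DUP      -> [-80, -80]
NEG      -> [-80, 80]
SWAP     -> [80, -80]
MOD      -> [0]
PUSH -7  -> [0, -7]
OVER     -> [0, -7, 0]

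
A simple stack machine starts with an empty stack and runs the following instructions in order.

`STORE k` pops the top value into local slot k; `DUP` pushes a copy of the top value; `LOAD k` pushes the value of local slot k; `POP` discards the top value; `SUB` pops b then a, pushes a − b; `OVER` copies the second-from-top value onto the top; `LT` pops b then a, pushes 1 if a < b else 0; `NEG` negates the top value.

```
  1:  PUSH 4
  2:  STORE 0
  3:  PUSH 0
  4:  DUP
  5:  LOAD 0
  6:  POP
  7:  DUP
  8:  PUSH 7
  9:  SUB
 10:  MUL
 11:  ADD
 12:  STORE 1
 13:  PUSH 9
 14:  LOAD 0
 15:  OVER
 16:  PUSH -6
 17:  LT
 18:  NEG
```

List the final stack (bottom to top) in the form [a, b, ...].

[9, 4, 0]

PUSH 4  -> [4]
STORE 0 -> []
PUSH 0  -> [0]
DUP     -> [0, 0]
LOAD 0  -> [0, 0, 4]
POP     -> [0, 0]
DUP     -> [0, 0, 0]
PUSH 7  -> [0, 0, 0, 7]
SUB     -> [0, 0, -7]
MUL     -> [0, 0]
ADD     -> [0]
STORE 1 -> []
PUSH 9  -> [9]
LOAD 0  -> [9, 4]
OVER    -> [9, 4, 9]
PUSH -6 -> [9, 4, 9, -6]
LT      -> [9, 4, 0]
NEG     -> [9, 4, 0]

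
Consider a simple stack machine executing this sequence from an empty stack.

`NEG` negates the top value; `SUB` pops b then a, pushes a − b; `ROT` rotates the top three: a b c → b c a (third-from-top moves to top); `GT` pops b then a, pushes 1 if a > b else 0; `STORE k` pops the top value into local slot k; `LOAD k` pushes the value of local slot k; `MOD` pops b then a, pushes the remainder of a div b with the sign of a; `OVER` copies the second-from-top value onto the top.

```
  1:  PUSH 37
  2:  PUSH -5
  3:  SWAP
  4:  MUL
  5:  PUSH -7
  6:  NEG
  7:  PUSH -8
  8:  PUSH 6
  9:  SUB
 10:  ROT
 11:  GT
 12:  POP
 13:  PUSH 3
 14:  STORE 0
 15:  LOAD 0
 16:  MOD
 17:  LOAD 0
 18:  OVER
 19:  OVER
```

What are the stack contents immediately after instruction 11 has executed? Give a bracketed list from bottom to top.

[7, 1]

PUSH 37 : 37
PUSH -5 : 37 -5
SWAP    : -5 37
MUL     : -185
PUSH -7 : -185 -7
NEG     : -185 7
PUSH -8 : -185 7 -8
PUSH 6  : -185 7 -8 6
SUB     : -185 7 -14
ROT     : 7 -14 -185
GT      : 7 1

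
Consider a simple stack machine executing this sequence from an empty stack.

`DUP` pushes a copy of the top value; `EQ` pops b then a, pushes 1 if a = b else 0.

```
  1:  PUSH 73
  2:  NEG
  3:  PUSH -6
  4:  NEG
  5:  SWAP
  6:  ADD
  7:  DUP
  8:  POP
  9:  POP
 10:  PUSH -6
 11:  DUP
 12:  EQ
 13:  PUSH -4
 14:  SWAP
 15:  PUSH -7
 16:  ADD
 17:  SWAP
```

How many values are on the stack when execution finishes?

2

PUSH 73 : 73
NEG     : -73
PUSH -6 : -73 -6
NEG     : -73 6
SWAP    : 6 -73
ADD     : -67
DUP     : -67 -67
POP     : -67
POP     : (empty)
PUSH -6 : -6
DUP     : -6 -6
EQ      : 1
PUSH -4 : 1 -4
SWAP    : -4 1
PUSH -7 : -4 1 -7
ADD     : -4 -6
SWAP    : -6 -4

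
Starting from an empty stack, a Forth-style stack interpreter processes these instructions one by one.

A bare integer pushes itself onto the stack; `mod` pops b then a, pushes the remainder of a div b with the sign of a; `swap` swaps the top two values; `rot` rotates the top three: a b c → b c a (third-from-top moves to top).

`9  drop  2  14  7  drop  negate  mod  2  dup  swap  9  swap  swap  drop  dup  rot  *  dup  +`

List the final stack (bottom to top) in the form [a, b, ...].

[2, 2, 8]

9      → 9
drop   → (empty)
2      → 2
14     → 2 14
7      → 2 14 7
drop   → 2 14
negate → 2 -14
mod    → 2
2      → 2 2
dup    → 2 2 2
swap   → 2 2 2
9      → 2 2 2 9
swap   → 2 2 9 2
swap   → 2 2 2 9
drop   → 2 2 2
dup    → 2 2 2 2
rot    → 2 2 2 2
*      → 2 2 4
dup    → 2 2 4 4
+      → 2 2 8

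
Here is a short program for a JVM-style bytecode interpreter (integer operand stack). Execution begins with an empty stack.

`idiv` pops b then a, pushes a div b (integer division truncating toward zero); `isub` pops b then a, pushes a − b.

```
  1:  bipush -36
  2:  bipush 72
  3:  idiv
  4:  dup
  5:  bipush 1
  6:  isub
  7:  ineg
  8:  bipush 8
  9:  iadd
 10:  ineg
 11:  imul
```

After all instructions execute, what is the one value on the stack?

bipush -36 -> [-36]
bipush 72  -> [-36, 72]
idiv       -> [0]
dup        -> [0, 0]
bipush 1   -> [0, 0, 1]
isub       -> [0, -1]
ineg       -> [0, 1]
bipush 8   -> [0, 1, 8]
iadd       -> [0, 9]
ineg       -> [0, -9]
imul       -> [0]

0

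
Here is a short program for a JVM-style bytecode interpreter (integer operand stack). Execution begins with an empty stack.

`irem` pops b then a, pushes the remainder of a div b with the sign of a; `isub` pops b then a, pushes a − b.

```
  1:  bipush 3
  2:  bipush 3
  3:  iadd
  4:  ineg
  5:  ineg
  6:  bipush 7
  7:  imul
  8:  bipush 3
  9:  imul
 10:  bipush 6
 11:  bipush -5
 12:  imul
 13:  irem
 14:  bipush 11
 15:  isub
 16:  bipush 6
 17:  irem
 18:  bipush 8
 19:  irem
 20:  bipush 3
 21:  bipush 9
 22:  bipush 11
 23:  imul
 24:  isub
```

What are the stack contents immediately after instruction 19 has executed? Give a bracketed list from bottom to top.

bipush 3  : 3
bipush 3  : 3 3
iadd      : 6
ineg      : -6
ineg      : 6
bipush 7  : 6 7
imul      : 42
bipush 3  : 42 3
imul      : 126
bipush 6  : 126 6
bipush -5 : 126 6 -5
imul      : 126 -30
irem      : 6
bipush 11 : 6 11
isub      : -5
bipush 6  : -5 6
irem      : -5
bipush 8  : -5 8
irem      : -5

[-5]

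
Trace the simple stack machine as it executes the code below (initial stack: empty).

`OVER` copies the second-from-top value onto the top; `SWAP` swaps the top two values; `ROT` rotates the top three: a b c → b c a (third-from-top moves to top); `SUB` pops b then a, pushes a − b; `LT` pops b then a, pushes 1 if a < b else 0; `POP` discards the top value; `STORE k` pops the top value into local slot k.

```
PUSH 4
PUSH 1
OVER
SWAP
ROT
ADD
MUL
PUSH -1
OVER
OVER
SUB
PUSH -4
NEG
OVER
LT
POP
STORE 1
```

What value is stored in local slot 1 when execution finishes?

21

PUSH 4  : [4]
PUSH 1  : [4, 1]
OVER    : [4, 1, 4]
SWAP    : [4, 4, 1]
ROT     : [4, 1, 4]
ADD     : [4, 5]
MUL     : [20]
PUSH -1 : [20, -1]
OVER    : [20, -1, 20]
OVER    : [20, -1, 20, -1]
SUB     : [20, -1, 21]
PUSH -4 : [20, -1, 21, -4]
NEG     : [20, -1, 21, 4]
OVER    : [20, -1, 21, 4, 21]
LT      : [20, -1, 21, 1]
POP     : [20, -1, 21]
STORE 1 : [20, -1]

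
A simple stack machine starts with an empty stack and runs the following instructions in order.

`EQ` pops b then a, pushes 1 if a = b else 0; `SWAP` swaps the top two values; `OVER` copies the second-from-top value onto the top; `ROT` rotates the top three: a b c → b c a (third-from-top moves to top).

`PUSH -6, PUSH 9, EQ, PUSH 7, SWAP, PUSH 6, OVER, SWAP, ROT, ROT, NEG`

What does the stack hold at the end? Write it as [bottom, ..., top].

PUSH -6 : -6
PUSH 9  : -6 9
EQ      : 0
PUSH 7  : 0 7
SWAP    : 7 0
PUSH 6  : 7 0 6
OVER    : 7 0 6 0
SWAP    : 7 0 0 6
ROT     : 7 0 6 0
ROT     : 7 6 0 0
NEG     : 7 6 0 0

[7, 6, 0, 0]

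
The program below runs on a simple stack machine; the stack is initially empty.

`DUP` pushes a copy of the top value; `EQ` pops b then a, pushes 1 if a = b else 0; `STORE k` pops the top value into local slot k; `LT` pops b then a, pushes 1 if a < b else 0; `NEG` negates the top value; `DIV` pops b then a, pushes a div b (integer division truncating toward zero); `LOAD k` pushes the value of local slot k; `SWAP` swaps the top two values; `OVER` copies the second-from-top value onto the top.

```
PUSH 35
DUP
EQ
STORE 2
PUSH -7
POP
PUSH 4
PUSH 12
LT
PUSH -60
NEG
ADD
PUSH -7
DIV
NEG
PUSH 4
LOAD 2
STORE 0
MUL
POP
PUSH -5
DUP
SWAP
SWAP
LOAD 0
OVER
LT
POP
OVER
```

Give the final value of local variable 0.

1

PUSH 35  -> [35]
DUP      -> [35, 35]
EQ       -> [1]
STORE 2  -> []
PUSH -7  -> [-7]
POP      -> []
PUSH 4   -> [4]
PUSH 12  -> [4, 12]
LT       -> [1]
PUSH -60 -> [1, -60]
NEG      -> [1, 60]
ADD      -> [61]
PUSH -7  -> [61, -7]
DIV      -> [-8]
NEG      -> [8]
PUSH 4   -> [8, 4]
LOAD 2   -> [8, 4, 1]
STORE 0  -> [8, 4]
MUL      -> [32]
POP      -> []
PUSH -5  -> [-5]
DUP      -> [-5, -5]
SWAP     -> [-5, -5]
SWAP     -> [-5, -5]
LOAD 0   -> [-5, -5, 1]
OVER     -> [-5, -5, 1, -5]
LT       -> [-5, -5, 0]
POP      -> [-5, -5]
OVER     -> [-5, -5, -5]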